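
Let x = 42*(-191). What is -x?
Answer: 8022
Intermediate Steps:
x = -8022
-x = -1*(-8022) = 8022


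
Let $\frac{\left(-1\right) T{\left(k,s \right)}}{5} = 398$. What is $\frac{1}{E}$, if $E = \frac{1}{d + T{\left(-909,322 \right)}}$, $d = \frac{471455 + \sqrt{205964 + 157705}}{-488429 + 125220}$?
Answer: $- \frac{723257365}{363209} - \frac{\sqrt{363669}}{363209} \approx -1991.3$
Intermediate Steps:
$T{\left(k,s \right)} = -1990$ ($T{\left(k,s \right)} = \left(-5\right) 398 = -1990$)
$d = - \frac{471455}{363209} - \frac{\sqrt{363669}}{363209}$ ($d = \frac{471455 + \sqrt{363669}}{-363209} = \left(471455 + \sqrt{363669}\right) \left(- \frac{1}{363209}\right) = - \frac{471455}{363209} - \frac{\sqrt{363669}}{363209} \approx -1.2997$)
$E = \frac{1}{- \frac{723257365}{363209} - \frac{\sqrt{363669}}{363209}}$ ($E = \frac{1}{\left(- \frac{471455}{363209} - \frac{\sqrt{363669}}{363209}\right) - 1990} = \frac{1}{- \frac{723257365}{363209} - \frac{\sqrt{363669}}{363209}} \approx -0.00050218$)
$\frac{1}{E} = \frac{1}{- \frac{262693584284285}{523101216026379556} + \frac{363209 \sqrt{363669}}{523101216026379556}}$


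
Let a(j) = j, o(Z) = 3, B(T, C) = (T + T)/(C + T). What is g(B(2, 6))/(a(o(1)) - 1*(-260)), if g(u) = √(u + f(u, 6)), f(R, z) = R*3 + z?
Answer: 2*√2/263 ≈ 0.010754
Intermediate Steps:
B(T, C) = 2*T/(C + T) (B(T, C) = (2*T)/(C + T) = 2*T/(C + T))
f(R, z) = z + 3*R (f(R, z) = 3*R + z = z + 3*R)
g(u) = √(6 + 4*u) (g(u) = √(u + (6 + 3*u)) = √(6 + 4*u))
g(B(2, 6))/(a(o(1)) - 1*(-260)) = √(6 + 4*(2*2/(6 + 2)))/(3 - 1*(-260)) = √(6 + 4*(2*2/8))/(3 + 260) = √(6 + 4*(2*2*(⅛)))/263 = √(6 + 4*(½))*(1/263) = √(6 + 2)*(1/263) = √8*(1/263) = (2*√2)*(1/263) = 2*√2/263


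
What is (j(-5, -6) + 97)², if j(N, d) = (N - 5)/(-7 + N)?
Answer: 344569/36 ≈ 9571.4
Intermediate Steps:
j(N, d) = (-5 + N)/(-7 + N)
(j(-5, -6) + 97)² = ((-5 - 5)/(-7 - 5) + 97)² = (-10/(-12) + 97)² = (-1/12*(-10) + 97)² = (⅚ + 97)² = (587/6)² = 344569/36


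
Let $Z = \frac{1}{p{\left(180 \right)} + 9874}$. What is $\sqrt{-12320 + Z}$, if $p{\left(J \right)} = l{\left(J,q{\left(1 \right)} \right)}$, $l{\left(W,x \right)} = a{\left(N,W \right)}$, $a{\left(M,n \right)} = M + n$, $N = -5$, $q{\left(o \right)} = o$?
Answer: $\frac{i \sqrt{1244103170271}}{10049} \approx 111.0 i$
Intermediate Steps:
$l{\left(W,x \right)} = -5 + W$
$p{\left(J \right)} = -5 + J$
$Z = \frac{1}{10049}$ ($Z = \frac{1}{\left(-5 + 180\right) + 9874} = \frac{1}{175 + 9874} = \frac{1}{10049} \approx 9.9512 \cdot 10^{-5}$)
$\sqrt{-12320 + Z} = \sqrt{-12320 + \frac{1}{10049}} = \sqrt{- \frac{123803679}{10049}} = \frac{i \sqrt{1244103170271}}{10049}$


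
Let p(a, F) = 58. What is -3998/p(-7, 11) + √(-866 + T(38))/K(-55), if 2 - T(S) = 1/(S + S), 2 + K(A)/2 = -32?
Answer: -1999/29 - I*√1247635/2584 ≈ -68.931 - 0.43227*I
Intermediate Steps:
K(A) = -68 (K(A) = -4 + 2*(-32) = -4 - 64 = -68)
T(S) = 2 - 1/(2*S) (T(S) = 2 - 1/(S + S) = 2 - 1/(2*S))
-3998/p(-7, 11) + √(-866 + T(38))/K(-55) = -3998/58 + √(-866 + (2 - ½/38))/(-68) = -3998*1/58 + √(-866 + (2 - ½*1/38))*(-1/68) = -1999/29 + √(-866 + (2 - 1/76))*(-1/68) = -1999/29 + √(-866 + 151/76)*(-1/68) = -1999/29 + √(-65665/76)*(-1/68) = -1999/29 + (I*√1247635/38)*(-1/68) = -1999/29 - I*√1247635/2584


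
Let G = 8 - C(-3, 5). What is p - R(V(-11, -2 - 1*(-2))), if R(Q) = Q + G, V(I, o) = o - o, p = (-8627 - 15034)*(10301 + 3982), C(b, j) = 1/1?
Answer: -337950070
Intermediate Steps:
C(b, j) = 1
p = -337950063 (p = -23661*14283 = -337950063)
G = 7 (G = 8 - 1*1 = 8 - 1 = 7)
V(I, o) = 0
R(Q) = 7 + Q (R(Q) = Q + 7 = 7 + Q)
p - R(V(-11, -2 - 1*(-2))) = -337950063 - (7 + 0) = -337950063 - 1*7 = -337950063 - 7 = -337950070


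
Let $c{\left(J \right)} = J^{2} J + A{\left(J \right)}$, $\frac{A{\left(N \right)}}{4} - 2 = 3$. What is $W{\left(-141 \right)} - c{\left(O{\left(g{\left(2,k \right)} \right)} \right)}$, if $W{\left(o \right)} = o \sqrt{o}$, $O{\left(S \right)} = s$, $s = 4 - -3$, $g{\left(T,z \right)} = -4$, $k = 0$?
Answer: $-363 - 141 i \sqrt{141} \approx -363.0 - 1674.3 i$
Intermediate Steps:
$A{\left(N \right)} = 20$ ($A{\left(N \right)} = 8 + 4 \cdot 3 = 8 + 12 = 20$)
$s = 7$ ($s = 4 + 3 = 7$)
$O{\left(S \right)} = 7$
$W{\left(o \right)} = o^{\frac{3}{2}}$
$c{\left(J \right)} = 20 + J^{3}$ ($c{\left(J \right)} = J^{2} J + 20 = J^{3} + 20 = 20 + J^{3}$)
$W{\left(-141 \right)} - c{\left(O{\left(g{\left(2,k \right)} \right)} \right)} = \left(-141\right)^{\frac{3}{2}} - \left(20 + 7^{3}\right) = - 141 i \sqrt{141} - \left(20 + 343\right) = - 141 i \sqrt{141} - 363 = -363 - 141 i \sqrt{141}$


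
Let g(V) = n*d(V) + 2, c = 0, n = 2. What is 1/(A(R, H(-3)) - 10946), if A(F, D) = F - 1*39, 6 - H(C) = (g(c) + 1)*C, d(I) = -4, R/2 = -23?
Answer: -1/11031 ≈ -9.0654e-5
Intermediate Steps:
R = -46 (R = 2*(-23) = -46)
g(V) = -6 (g(V) = 2*(-4) + 2 = -8 + 2 = -6)
H(C) = 6 + 5*C (H(C) = 6 - (-6 + 1)*C = 6 - (-5)*C = 6 + 5*C)
A(F, D) = -39 + F (A(F, D) = F - 39 = -39 + F)
1/(A(R, H(-3)) - 10946) = 1/((-39 - 46) - 10946) = 1/(-85 - 10946) = 1/(-11031) = -1/11031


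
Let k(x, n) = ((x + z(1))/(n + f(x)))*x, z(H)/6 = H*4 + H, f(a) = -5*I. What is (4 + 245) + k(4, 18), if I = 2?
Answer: 266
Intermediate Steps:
f(a) = -10 (f(a) = -5*2 = -10)
z(H) = 30*H (z(H) = 6*(H*4 + H) = 6*(4*H + H) = 6*(5*H) = 30*H)
k(x, n) = x*(30 + x)/(-10 + n) (k(x, n) = ((x + 30*1)/(n - 10))*x = ((x + 30)/(-10 + n))*x = ((30 + x)/(-10 + n))*x = x*(30 + x)/(-10 + n))
(4 + 245) + k(4, 18) = (4 + 245) + 4*(30 + 4)/(-10 + 18) = 249 + 4*34/8 = 249 + 4*(⅛)*34 = 249 + 17 = 266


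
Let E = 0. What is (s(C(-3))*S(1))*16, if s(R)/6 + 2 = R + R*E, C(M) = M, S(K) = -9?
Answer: 4320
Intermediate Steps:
s(R) = -12 + 6*R (s(R) = -12 + 6*(R + R*0) = -12 + 6*(R + 0) = -12 + 6*R)
(s(C(-3))*S(1))*16 = ((-12 + 6*(-3))*(-9))*16 = ((-12 - 18)*(-9))*16 = -30*(-9)*16 = 270*16 = 4320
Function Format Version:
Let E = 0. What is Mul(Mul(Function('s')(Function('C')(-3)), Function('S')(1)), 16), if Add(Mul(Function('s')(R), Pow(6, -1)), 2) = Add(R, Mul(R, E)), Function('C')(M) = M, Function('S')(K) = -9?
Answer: 4320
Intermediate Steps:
Function('s')(R) = Add(-12, Mul(6, R)) (Function('s')(R) = Add(-12, Mul(6, Add(R, Mul(R, 0)))) = Add(-12, Mul(6, Add(R, 0))) = Add(-12, Mul(6, R)))
Mul(Mul(Function('s')(Function('C')(-3)), Function('S')(1)), 16) = Mul(Mul(Add(-12, Mul(6, -3)), -9), 16) = Mul(Mul(Add(-12, -18), -9), 16) = Mul(Mul(-30, -9), 16) = Mul(270, 16) = 4320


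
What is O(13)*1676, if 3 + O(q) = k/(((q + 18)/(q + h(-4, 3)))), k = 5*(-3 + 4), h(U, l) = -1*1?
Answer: -55308/31 ≈ -1784.1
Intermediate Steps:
h(U, l) = -1
k = 5 (k = 5*1 = 5)
O(q) = -3 + 5*(-1 + q)/(18 + q) (O(q) = -3 + 5/(((q + 18)/(q - 1))) = -3 + 5/(((18 + q)/(-1 + q))) = -3 + 5*((-1 + q)/(18 + q)) = -3 + 5*(-1 + q)/(18 + q))
O(13)*1676 = ((-59 + 2*13)/(18 + 13))*1676 = ((-59 + 26)/31)*1676 = ((1/31)*(-33))*1676 = -33/31*1676 = -55308/31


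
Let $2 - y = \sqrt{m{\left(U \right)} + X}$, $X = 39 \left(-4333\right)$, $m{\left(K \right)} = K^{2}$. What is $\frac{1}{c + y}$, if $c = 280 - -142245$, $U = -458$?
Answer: $\frac{12957}{1846718632} + \frac{\sqrt{337}}{1846718632} \approx 7.0262 \cdot 10^{-6}$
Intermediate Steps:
$X = -168987$
$c = 142525$ ($c = 280 + 142245 = 142525$)
$y = 2 - 11 \sqrt{337}$ ($y = 2 - \sqrt{\left(-458\right)^{2} - 168987} = 2 - \sqrt{209764 - 168987} = 2 - \sqrt{40777} = 2 - 11 \sqrt{337} \approx -199.93$)
$\frac{1}{c + y} = \frac{1}{142525 + \left(2 - 11 \sqrt{337}\right)} = \frac{1}{142527 - 11 \sqrt{337}}$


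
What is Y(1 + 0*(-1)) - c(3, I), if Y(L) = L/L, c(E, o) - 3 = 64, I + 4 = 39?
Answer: -66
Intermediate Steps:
I = 35 (I = -4 + 39 = 35)
c(E, o) = 67 (c(E, o) = 3 + 64 = 67)
Y(L) = 1
Y(1 + 0*(-1)) - c(3, I) = 1 - 1*67 = 1 - 67 = -66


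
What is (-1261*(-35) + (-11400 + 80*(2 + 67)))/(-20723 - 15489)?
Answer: -38255/36212 ≈ -1.0564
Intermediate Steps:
(-1261*(-35) + (-11400 + 80*(2 + 67)))/(-20723 - 15489) = (44135 + (-11400 + 80*69))/(-36212) = (44135 + (-11400 + 5520))*(-1/36212) = (44135 - 5880)*(-1/36212) = 38255*(-1/36212) = -38255/36212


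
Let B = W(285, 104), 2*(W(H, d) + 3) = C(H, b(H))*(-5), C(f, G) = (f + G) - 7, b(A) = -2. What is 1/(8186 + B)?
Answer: 1/7493 ≈ 0.00013346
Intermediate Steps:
C(f, G) = -7 + G + f (C(f, G) = (G + f) - 7 = -7 + G + f)
W(H, d) = 39/2 - 5*H/2 (W(H, d) = -3 + ((-7 - 2 + H)*(-5))/2 = -3 + ((-9 + H)*(-5))/2 = -3 + (45 - 5*H)/2 = -3 + (45/2 - 5*H/2) = 39/2 - 5*H/2)
B = -693 (B = 39/2 - 5/2*285 = 39/2 - 1425/2 = -693)
1/(8186 + B) = 1/(8186 - 693) = 1/7493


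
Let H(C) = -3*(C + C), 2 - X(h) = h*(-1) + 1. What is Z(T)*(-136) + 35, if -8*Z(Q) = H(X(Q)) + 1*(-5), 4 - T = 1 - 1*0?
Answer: -458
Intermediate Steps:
X(h) = 1 + h (X(h) = 2 - (h*(-1) + 1) = 2 - (-h + 1) = 2 - (1 - h) = 2 + (-1 + h) = 1 + h)
H(C) = -6*C
T = 3 (T = 4 - (1 - 1*0) = 4 - (1 + 0) = 4 - 1*1 = 4 - 1 = 3)
Z(Q) = 11/8 + 3*Q/4 (Z(Q) = -(-6*(1 + Q) + 1*(-5))/8 = -((-6 - 6*Q) - 5)/8 = -(-11 - 6*Q)/8 = 11/8 + 3*Q/4)
Z(T)*(-136) + 35 = (11/8 + (¾)*3)*(-136) + 35 = (11/8 + 9/4)*(-136) + 35 = (29/8)*(-136) + 35 = -493 + 35 = -458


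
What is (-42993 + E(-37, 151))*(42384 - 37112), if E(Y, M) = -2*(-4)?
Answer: -226616920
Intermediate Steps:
E(Y, M) = 8
(-42993 + E(-37, 151))*(42384 - 37112) = (-42993 + 8)*(42384 - 37112) = -42985*5272 = -226616920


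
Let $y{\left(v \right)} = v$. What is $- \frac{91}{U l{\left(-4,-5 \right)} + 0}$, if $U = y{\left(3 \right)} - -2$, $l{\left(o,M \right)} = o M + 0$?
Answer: $- \frac{91}{100} \approx -0.91$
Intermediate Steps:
$l{\left(o,M \right)} = M o$ ($l{\left(o,M \right)} = M o + 0 = M o$)
$U = 5$ ($U = 3 - -2 = 3 + 2 = 5$)
$- \frac{91}{U l{\left(-4,-5 \right)} + 0} = - \frac{91}{5 \left(\left(-5\right) \left(-4\right)\right) + 0} = - \frac{91}{5 \cdot 20 + 0} = - \frac{91}{100 + 0} = - \frac{91}{100}$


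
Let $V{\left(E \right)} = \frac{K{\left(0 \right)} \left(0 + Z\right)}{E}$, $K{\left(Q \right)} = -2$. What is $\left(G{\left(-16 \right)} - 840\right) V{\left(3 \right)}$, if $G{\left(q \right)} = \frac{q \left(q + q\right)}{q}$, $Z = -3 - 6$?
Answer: $-5232$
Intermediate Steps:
$Z = -9$ ($Z = -3 - 6 = -9$)
$G{\left(q \right)} = 2 q$ ($G{\left(q \right)} = \frac{q 2 q}{q} = \frac{2 q^{2}}{q} = 2 q$)
$V{\left(E \right)} = \frac{18}{E}$ ($V{\left(E \right)} = \frac{\left(-2\right) \left(0 - 9\right)}{E} = \frac{\left(-2\right) \left(-9\right)}{E} = \frac{18}{E}$)
$\left(G{\left(-16 \right)} - 840\right) V{\left(3 \right)} = \left(2 \left(-16\right) - 840\right) \frac{18}{3} = \left(-32 - 840\right) 18 \cdot \frac{1}{3} = \left(-872\right) 6 = -5232$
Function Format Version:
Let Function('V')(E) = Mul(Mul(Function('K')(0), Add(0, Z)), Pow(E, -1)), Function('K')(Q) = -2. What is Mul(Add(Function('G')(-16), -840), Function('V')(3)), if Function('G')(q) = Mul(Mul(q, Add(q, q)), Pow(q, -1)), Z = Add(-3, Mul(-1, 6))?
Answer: -5232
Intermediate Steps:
Z = -9 (Z = Add(-3, -6) = -9)
Function('G')(q) = Mul(2, q) (Function('G')(q) = Mul(Mul(q, Mul(2, q)), Pow(q, -1)) = Mul(Mul(2, Pow(q, 2)), Pow(q, -1)) = Mul(2, q))
Function('V')(E) = Mul(18, Pow(E, -1)) (Function('V')(E) = Mul(Mul(-2, Add(0, -9)), Pow(E, -1)) = Mul(Mul(-2, -9), Pow(E, -1)) = Mul(18, Pow(E, -1)))
Mul(Add(Function('G')(-16), -840), Function('V')(3)) = Mul(Add(Mul(2, -16), -840), Mul(18, Pow(3, -1))) = Mul(Add(-32, -840), Mul(18, Rational(1, 3))) = Mul(-872, 6) = -5232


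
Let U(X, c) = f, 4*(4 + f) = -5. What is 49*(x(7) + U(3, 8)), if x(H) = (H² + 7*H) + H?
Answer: 19551/4 ≈ 4887.8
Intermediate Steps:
f = -21/4 (f = -4 + (¼)*(-5) = -4 - 5/4 = -21/4 ≈ -5.2500)
U(X, c) = -21/4
x(H) = H² + 8*H
49*(x(7) + U(3, 8)) = 49*(7*(8 + 7) - 21/4) = 49*(7*15 - 21/4) = 49*(105 - 21/4) = 49*(399/4) = 19551/4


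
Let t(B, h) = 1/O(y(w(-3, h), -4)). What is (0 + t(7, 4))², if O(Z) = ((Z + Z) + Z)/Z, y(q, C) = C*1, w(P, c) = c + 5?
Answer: ⅑ ≈ 0.11111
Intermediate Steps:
w(P, c) = 5 + c
y(q, C) = C
O(Z) = 3 (O(Z) = (2*Z + Z)/Z = (3*Z)/Z = 3)
t(B, h) = ⅓ (t(B, h) = 1/3 = ⅓)
(0 + t(7, 4))² = (0 + ⅓)² = (⅓)² = ⅑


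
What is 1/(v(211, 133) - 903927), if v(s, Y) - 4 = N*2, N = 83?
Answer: -1/903757 ≈ -1.1065e-6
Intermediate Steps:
v(s, Y) = 170 (v(s, Y) = 4 + 83*2 = 4 + 166 = 170)
1/(v(211, 133) - 903927) = 1/(170 - 903927) = 1/(-903757) = -1/903757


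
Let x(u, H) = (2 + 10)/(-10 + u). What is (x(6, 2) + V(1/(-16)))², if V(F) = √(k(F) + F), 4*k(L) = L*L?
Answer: 9153/1024 - 9*I*√7/16 ≈ 8.9385 - 1.4882*I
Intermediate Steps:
k(L) = L²/4 (k(L) = (L*L)/4 = L²/4)
x(u, H) = 12/(-10 + u)
V(F) = √(F + F²/4) (V(F) = √(F²/4 + F) = √(F + F²/4))
(x(6, 2) + V(1/(-16)))² = (12/(-10 + 6) + √((4 + 1/(-16))/(-16))/2)² = (12/(-4) + √(-(4 - 1/16)/16)/2)² = (12*(-¼) + √(-1/16*63/16)/2)² = (-3 + √(-63/256)/2)² = (-3 + (3*I*√7/16)/2)² = (-3 + 3*I*√7/32)²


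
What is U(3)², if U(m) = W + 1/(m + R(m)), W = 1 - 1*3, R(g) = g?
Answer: 121/36 ≈ 3.3611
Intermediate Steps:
W = -2 (W = 1 - 3 = -2)
U(m) = -2 + 1/(2*m) (U(m) = -2 + 1/(m + m) = -2 + 1/(2*m))
U(3)² = (-2 + (½)/3)² = (-2 + (½)*(⅓))² = (-2 + ⅙)² = (-11/6)² = 121/36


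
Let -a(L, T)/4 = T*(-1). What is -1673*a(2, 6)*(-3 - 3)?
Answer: 240912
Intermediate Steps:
a(L, T) = 4*T (a(L, T) = -4*T*(-1) = -(-4)*T = 4*T)
-1673*a(2, 6)*(-3 - 3) = -1673*4*6*(-3 - 3) = -40152*(-6) = -1673*(-144) = 240912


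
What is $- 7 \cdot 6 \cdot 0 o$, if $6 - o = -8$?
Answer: $0$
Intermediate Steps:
$o = 14$ ($o = 6 - -8 = 6 + 8 = 14$)
$- 7 \cdot 6 \cdot 0 o = - 7 \cdot 6 \cdot 0 \cdot 14 = \left(-7\right) 0 \cdot 14 = 0 \cdot 14 = 0$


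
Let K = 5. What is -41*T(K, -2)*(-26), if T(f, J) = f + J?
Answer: 3198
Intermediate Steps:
T(f, J) = J + f
-41*T(K, -2)*(-26) = -41*(-2 + 5)*(-26) = -41*3*(-26) = -123*(-26) = 3198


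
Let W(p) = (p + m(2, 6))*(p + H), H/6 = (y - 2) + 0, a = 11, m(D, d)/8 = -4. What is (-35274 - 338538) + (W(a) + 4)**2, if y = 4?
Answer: -144371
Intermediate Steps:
m(D, d) = -32 (m(D, d) = 8*(-4) = -32)
H = 12 (H = 6*((4 - 2) + 0) = 6*(2 + 0) = 6*2 = 12)
W(p) = (-32 + p)*(12 + p) (W(p) = (p - 32)*(p + 12) = (-32 + p)*(12 + p))
(-35274 - 338538) + (W(a) + 4)**2 = (-35274 - 338538) + ((-384 + 11**2 - 20*11) + 4)**2 = -373812 + ((-384 + 121 - 220) + 4)**2 = -373812 + (-483 + 4)**2 = -373812 + (-479)**2 = -373812 + 229441 = -144371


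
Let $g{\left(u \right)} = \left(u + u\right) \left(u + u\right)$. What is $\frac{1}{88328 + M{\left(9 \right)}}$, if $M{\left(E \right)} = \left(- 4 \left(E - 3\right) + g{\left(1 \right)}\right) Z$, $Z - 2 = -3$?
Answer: $\frac{1}{88348} \approx 1.1319 \cdot 10^{-5}$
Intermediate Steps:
$g{\left(u \right)} = 4 u^{2}$ ($g{\left(u \right)} = 2 u 2 u = 4 u^{2}$)
$Z = -1$ ($Z = 2 - 3 = -1$)
$M{\left(E \right)} = -16 + 4 E$ ($M{\left(E \right)} = \left(- 4 \left(E - 3\right) + 4 \cdot 1^{2}\right) \left(-1\right) = \left(- 4 \left(-3 + E\right) + 4 \cdot 1\right) \left(-1\right) = \left(\left(12 - 4 E\right) + 4\right) \left(-1\right) = \left(16 - 4 E\right) \left(-1\right) = -16 + 4 E$)
$\frac{1}{88328 + M{\left(9 \right)}} = \frac{1}{88328 + \left(-16 + 4 \cdot 9\right)} = \frac{1}{88328 + \left(-16 + 36\right)} = \frac{1}{88328 + 20} = \frac{1}{88348}$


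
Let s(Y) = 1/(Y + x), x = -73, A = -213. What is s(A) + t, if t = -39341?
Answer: -11251527/286 ≈ -39341.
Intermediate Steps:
s(Y) = 1/(-73 + Y) (s(Y) = 1/(Y - 73) = 1/(-73 + Y))
s(A) + t = 1/(-73 - 213) - 39341 = 1/(-286) - 39341 = -1/286 - 39341 = -11251527/286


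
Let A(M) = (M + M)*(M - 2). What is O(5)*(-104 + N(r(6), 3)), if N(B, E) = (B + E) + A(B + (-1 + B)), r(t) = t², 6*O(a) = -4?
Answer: -19466/3 ≈ -6488.7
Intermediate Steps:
O(a) = -⅔ (O(a) = (⅙)*(-4) = -⅔)
A(M) = 2*M*(-2 + M) (A(M) = (2*M)*(-2 + M) = 2*M*(-2 + M))
N(B, E) = B + E + 2*(-1 + 2*B)*(-3 + 2*B) (N(B, E) = (B + E) + 2*(B + (-1 + B))*(-2 + (B + (-1 + B))) = (B + E) + 2*(-1 + 2*B)*(-2 + (-1 + 2*B)) = (B + E) + 2*(-1 + 2*B)*(-3 + 2*B) = B + E + 2*(-1 + 2*B)*(-3 + 2*B))
O(5)*(-104 + N(r(6), 3)) = -2*(-104 + (6 + 3 - 15*6² + 8*(6²)²))/3 = -2*(-104 + (6 + 3 - 15*36 + 8*36²))/3 = -2*(-104 + (6 + 3 - 540 + 8*1296))/3 = -2*(-104 + (6 + 3 - 540 + 10368))/3 = -2*(-104 + 9837)/3 = -⅔*9733 = -19466/3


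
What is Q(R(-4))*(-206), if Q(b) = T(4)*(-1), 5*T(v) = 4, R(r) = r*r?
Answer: 824/5 ≈ 164.80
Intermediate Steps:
R(r) = r²
T(v) = ⅘ (T(v) = (⅕)*4 = ⅘)
Q(b) = -⅘ (Q(b) = (⅘)*(-1) = -⅘)
Q(R(-4))*(-206) = -⅘*(-206) = 824/5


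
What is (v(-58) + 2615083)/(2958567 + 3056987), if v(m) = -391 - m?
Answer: 1307375/3007777 ≈ 0.43466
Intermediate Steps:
(v(-58) + 2615083)/(2958567 + 3056987) = ((-391 - 1*(-58)) + 2615083)/(2958567 + 3056987) = ((-391 + 58) + 2615083)/6015554 = (-333 + 2615083)*(1/6015554) = 2614750*(1/6015554) = 1307375/3007777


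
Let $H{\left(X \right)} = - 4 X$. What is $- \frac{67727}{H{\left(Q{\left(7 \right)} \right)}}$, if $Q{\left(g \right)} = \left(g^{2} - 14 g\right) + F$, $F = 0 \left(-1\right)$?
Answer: $- \frac{67727}{196} \approx -345.55$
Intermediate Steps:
$F = 0$
$Q{\left(g \right)} = g^{2} - 14 g$ ($Q{\left(g \right)} = \left(g^{2} - 14 g\right) + 0 = g^{2} - 14 g$)
$- \frac{67727}{H{\left(Q{\left(7 \right)} \right)}} = - \frac{67727}{\left(-4\right) 7 \left(-14 + 7\right)} = - \frac{67727}{\left(-4\right) 7 \left(-7\right)} = - \frac{67727}{\left(-4\right) \left(-49\right)} = - \frac{67727}{196}$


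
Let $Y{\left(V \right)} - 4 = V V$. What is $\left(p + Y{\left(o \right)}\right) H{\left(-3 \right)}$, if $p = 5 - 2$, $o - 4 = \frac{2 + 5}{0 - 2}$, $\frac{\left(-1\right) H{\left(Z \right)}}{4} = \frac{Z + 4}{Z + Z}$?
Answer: $\frac{29}{6} \approx 4.8333$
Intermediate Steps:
$H{\left(Z \right)} = - \frac{2 \left(4 + Z\right)}{Z}$ ($H{\left(Z \right)} = - 4 \frac{Z + 4}{Z + Z} = - 4 \frac{4 + Z}{2 Z} = - \frac{2 \left(4 + Z\right)}{Z}$)
$o = \frac{1}{2}$ ($o = 4 + \frac{2 + 5}{0 - 2} = 4 + \frac{7}{-2} = 4 + 7 \left(- \frac{1}{2}\right) = 4 - \frac{7}{2} = \frac{1}{2} \approx 0.5$)
$p = 3$
$Y{\left(V \right)} = 4 + V^{2}$ ($Y{\left(V \right)} = 4 + V V = 4 + V^{2}$)
$\left(p + Y{\left(o \right)}\right) H{\left(-3 \right)} = \left(3 + \left(4 + \left(\frac{1}{2}\right)^{2}\right)\right) \left(-2 - \frac{8}{-3}\right) = \left(3 + \left(4 + \frac{1}{4}\right)\right) \left(-2 - - \frac{8}{3}\right) = \left(3 + \frac{17}{4}\right) \left(-2 + \frac{8}{3}\right) = \frac{29}{4} \cdot \frac{2}{3} = \frac{29}{6}$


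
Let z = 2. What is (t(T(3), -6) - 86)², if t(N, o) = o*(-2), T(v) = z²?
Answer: 5476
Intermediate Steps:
T(v) = 4 (T(v) = 2² = 4)
t(N, o) = -2*o
(t(T(3), -6) - 86)² = (-2*(-6) - 86)² = (12 - 86)² = (-74)² = 5476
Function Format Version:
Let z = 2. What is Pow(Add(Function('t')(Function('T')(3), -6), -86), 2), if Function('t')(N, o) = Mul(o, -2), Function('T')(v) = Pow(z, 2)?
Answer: 5476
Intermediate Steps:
Function('T')(v) = 4 (Function('T')(v) = Pow(2, 2) = 4)
Function('t')(N, o) = Mul(-2, o)
Pow(Add(Function('t')(Function('T')(3), -6), -86), 2) = Pow(Add(Mul(-2, -6), -86), 2) = Pow(Add(12, -86), 2) = Pow(-74, 2) = 5476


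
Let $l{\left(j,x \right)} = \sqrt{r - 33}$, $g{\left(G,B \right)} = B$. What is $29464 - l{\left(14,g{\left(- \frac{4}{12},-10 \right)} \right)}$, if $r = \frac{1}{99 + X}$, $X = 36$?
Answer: $29464 - \frac{i \sqrt{66810}}{45} \approx 29464.0 - 5.7439 i$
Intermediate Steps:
$r = \frac{1}{135}$ ($r = \frac{1}{99 + 36} = \frac{1}{135} \approx 0.0074074$)
$l{\left(j,x \right)} = \frac{i \sqrt{66810}}{45}$ ($l{\left(j,x \right)} = \sqrt{\frac{1}{135} - 33} = \sqrt{- \frac{4454}{135}} = \frac{i \sqrt{66810}}{45}$)
$29464 - l{\left(14,g{\left(- \frac{4}{12},-10 \right)} \right)} = 29464 - \frac{i \sqrt{66810}}{45}$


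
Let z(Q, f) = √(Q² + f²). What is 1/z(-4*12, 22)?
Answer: √697/1394 ≈ 0.018939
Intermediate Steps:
1/z(-4*12, 22) = 1/(√((-4*12)² + 22²)) = 1/(√((-48)² + 484)) = 1/(√(2304 + 484)) = 1/(√2788) = 1/(2*√697) = √697/1394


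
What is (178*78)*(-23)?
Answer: -319332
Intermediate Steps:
(178*78)*(-23) = 13884*(-23) = -319332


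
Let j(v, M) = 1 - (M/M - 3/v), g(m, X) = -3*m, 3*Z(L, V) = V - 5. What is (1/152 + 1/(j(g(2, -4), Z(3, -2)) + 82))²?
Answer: 218089/613850176 ≈ 0.00035528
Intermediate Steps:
Z(L, V) = -5/3 + V/3 (Z(L, V) = (V - 5)/3 = (-5 + V)/3 = -5/3 + V/3)
j(v, M) = 3/v (j(v, M) = 1 - (1 - 3/v) = 1 + (-1 + 3/v) = 3/v)
(1/152 + 1/(j(g(2, -4), Z(3, -2)) + 82))² = (1/152 + 1/(3/((-3*2)) + 82))² = (1/152 + 1/(3/(-6) + 82))² = (1/152 + 1/(3*(-⅙) + 82))² = (1/152 + 1/(-½ + 82))² = (1/152 + 1/(163/2))² = (1/152 + 2/163)² = (467/24776)² = 218089/613850176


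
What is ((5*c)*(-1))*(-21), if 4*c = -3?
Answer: -315/4 ≈ -78.750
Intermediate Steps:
c = -3/4 (c = (1/4)*(-3) = -3/4 ≈ -0.75000)
((5*c)*(-1))*(-21) = ((5*(-3/4))*(-1))*(-21) = -15/4*(-1)*(-21) = (15/4)*(-21) = -315/4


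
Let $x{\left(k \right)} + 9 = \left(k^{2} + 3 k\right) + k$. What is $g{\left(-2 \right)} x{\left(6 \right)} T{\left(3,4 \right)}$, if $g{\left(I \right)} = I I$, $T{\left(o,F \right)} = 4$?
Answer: $816$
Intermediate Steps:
$x{\left(k \right)} = -9 + k^{2} + 4 k$ ($x{\left(k \right)} = -9 + \left(\left(k^{2} + 3 k\right) + k\right) = -9 + \left(k^{2} + 4 k\right) = -9 + k^{2} + 4 k$)
$g{\left(I \right)} = I^{2}$
$g{\left(-2 \right)} x{\left(6 \right)} T{\left(3,4 \right)} = \left(-2\right)^{2} \left(-9 + 6^{2} + 4 \cdot 6\right) 4 = 4 \left(-9 + 36 + 24\right) 4 = 4 \cdot 51 \cdot 4 = 204 \cdot 4 = 816$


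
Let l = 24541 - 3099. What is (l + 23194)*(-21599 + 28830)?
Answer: 322762916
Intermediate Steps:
l = 21442
(l + 23194)*(-21599 + 28830) = (21442 + 23194)*(-21599 + 28830) = 44636*7231 = 322762916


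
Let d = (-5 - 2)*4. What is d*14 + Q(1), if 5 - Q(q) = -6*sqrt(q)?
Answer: -381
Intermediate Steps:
Q(q) = 5 + 6*sqrt(q) (Q(q) = 5 - (-6)*sqrt(q) = 5 + 6*sqrt(q))
d = -28 (d = -7*4 = -28)
d*14 + Q(1) = -28*14 + (5 + 6*sqrt(1)) = -392 + (5 + 6*1) = -392 + (5 + 6) = -392 + 11 = -381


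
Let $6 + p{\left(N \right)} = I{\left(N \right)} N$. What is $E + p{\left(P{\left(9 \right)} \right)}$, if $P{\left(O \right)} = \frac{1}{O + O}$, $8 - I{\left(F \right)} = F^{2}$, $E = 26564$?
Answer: $\frac{154888847}{5832} \approx 26558.0$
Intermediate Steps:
$I{\left(F \right)} = 8 - F^{2}$
$P{\left(O \right)} = \frac{1}{2 O}$
$p{\left(N \right)} = -6 + N \left(8 - N^{2}\right)$ ($p{\left(N \right)} = -6 + \left(8 - N^{2}\right) N = -6 + N \left(8 - N^{2}\right)$)
$E + p{\left(P{\left(9 \right)} \right)} = 26564 - \left(6 + \left(\frac{1}{2 \cdot 9}\right)^{3} - \frac{4}{9}\right) = 26564 - \left(6 + \left(\frac{1}{2} \cdot \frac{1}{9}\right)^{3} - 4 \cdot \frac{1}{9}\right) = 26564 - \frac{32401}{5832} = \frac{154888847}{5832}$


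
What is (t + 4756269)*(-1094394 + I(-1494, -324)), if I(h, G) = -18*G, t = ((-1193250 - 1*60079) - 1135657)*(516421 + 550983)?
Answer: 2775842304961914150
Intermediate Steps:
t = -2550013212344 (t = ((-1193250 - 60079) - 1135657)*1067404 = (-1253329 - 1135657)*1067404 = -2388986*1067404 = -2550013212344)
(t + 4756269)*(-1094394 + I(-1494, -324)) = (-2550013212344 + 4756269)*(-1094394 - 18*(-324)) = -2550008456075*(-1094394 + 5832) = -2550008456075*(-1088562) = 2775842304961914150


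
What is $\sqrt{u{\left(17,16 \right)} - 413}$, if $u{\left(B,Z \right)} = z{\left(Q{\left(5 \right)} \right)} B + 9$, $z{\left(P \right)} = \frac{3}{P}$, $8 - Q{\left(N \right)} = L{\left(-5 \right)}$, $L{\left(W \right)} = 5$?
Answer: $3 i \sqrt{43} \approx 19.672 i$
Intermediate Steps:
$Q{\left(N \right)} = 3$ ($Q{\left(N \right)} = 8 - 5 = 3$)
$u{\left(B,Z \right)} = 9 + B$ ($u{\left(B,Z \right)} = \frac{3}{3} B + 9 = 3 \cdot \frac{1}{3} B + 9 = 1 B + 9 = B + 9 = 9 + B$)
$\sqrt{u{\left(17,16 \right)} - 413} = \sqrt{\left(9 + 17\right) - 413} = \sqrt{26 - 413} = \sqrt{-387} = 3 i \sqrt{43}$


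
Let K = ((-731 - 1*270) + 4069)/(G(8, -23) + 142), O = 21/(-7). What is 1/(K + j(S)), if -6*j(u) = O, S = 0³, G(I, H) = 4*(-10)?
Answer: 102/3119 ≈ 0.032703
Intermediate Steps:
G(I, H) = -40
S = 0
O = -3 (O = 21*(-⅐) = -3)
j(u) = ½ (j(u) = -⅙*(-3) = ½)
K = 1534/51 (K = ((-731 - 1*270) + 4069)/(-40 + 142) = ((-731 - 270) + 4069)/102 = (-1001 + 4069)*(1/102) = 3068*(1/102) = 1534/51 ≈ 30.078)
1/(K + j(S)) = 1/(1534/51 + ½) = 1/(3119/102) = 102/3119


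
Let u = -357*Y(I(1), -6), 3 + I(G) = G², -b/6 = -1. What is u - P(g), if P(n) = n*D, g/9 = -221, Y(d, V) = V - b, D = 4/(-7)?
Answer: 22032/7 ≈ 3147.4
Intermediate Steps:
b = 6 (b = -6*(-1) = 6)
I(G) = -3 + G²
D = -4/7 (D = 4*(-⅐) = -4/7 ≈ -0.57143)
Y(d, V) = -6 + V (Y(d, V) = V - 1*6 = V - 6 = -6 + V)
g = -1989 (g = 9*(-221) = -1989)
P(n) = -4*n/7 (P(n) = n*(-4/7) = -4*n/7)
u = 4284 (u = -357*(-6 - 6) = -357*(-12) = 4284)
u - P(g) = 4284 - (-4)*(-1989)/7 = 4284 - 1*7956/7 = 4284 - 7956/7 = 22032/7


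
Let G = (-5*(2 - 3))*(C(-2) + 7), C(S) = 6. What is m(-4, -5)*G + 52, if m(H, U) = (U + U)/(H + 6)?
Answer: -273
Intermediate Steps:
m(H, U) = 2*U/(6 + H) (m(H, U) = (2*U)/(6 + H) = 2*U/(6 + H))
G = 65 (G = (-5*(2 - 3))*(6 + 7) = -5*(-1)*13 = 5*13 = 65)
m(-4, -5)*G + 52 = (2*(-5)/(6 - 4))*65 + 52 = (2*(-5)/2)*65 + 52 = (2*(-5)*(½))*65 + 52 = -5*65 + 52 = -325 + 52 = -273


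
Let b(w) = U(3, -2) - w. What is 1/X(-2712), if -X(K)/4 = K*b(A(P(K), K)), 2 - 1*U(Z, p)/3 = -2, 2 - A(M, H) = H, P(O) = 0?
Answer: -1/29311296 ≈ -3.4117e-8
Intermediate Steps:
A(M, H) = 2 - H
U(Z, p) = 12 (U(Z, p) = 6 - 3*(-2) = 6 + 6 = 12)
b(w) = 12 - w
X(K) = -4*K*(10 + K) (X(K) = -4*K*(12 - (2 - K)) = -4*K*(12 + (-2 + K)) = -4*K*(10 + K))
1/X(-2712) = 1/(-4*(-2712)*(10 - 2712)) = 1/(-4*(-2712)*(-2702)) = 1/(-29311296) = -1/29311296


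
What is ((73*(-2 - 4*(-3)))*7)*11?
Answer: 56210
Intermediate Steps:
((73*(-2 - 4*(-3)))*7)*11 = ((73*(-2 + 12))*7)*11 = ((73*10)*7)*11 = (730*7)*11 = 5110*11 = 56210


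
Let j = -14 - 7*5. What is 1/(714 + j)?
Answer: 1/665 ≈ 0.0015038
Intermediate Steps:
j = -49 (j = -14 - 35 = -49)
1/(714 + j) = 1/(714 - 49) = 1/665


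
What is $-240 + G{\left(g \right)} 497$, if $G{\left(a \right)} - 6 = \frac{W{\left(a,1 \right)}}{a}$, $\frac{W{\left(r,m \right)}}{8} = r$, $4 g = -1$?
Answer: $6718$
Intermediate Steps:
$g = - \frac{1}{4}$ ($g = \frac{1}{4} \left(-1\right) = - \frac{1}{4} \approx -0.25$)
$W{\left(r,m \right)} = 8 r$
$G{\left(a \right)} = 14$ ($G{\left(a \right)} = 6 + \frac{8 a}{a} = 6 + 8 = 14$)
$-240 + G{\left(g \right)} 497 = -240 + 14 \cdot 497 = -240 + 6958 = 6718$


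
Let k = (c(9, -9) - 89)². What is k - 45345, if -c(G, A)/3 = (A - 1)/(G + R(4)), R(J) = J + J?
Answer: -10905416/289 ≈ -37735.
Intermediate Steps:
R(J) = 2*J
c(G, A) = -3*(-1 + A)/(8 + G) (c(G, A) = -3*(A - 1)/(G + 2*4) = -3*(-1 + A)/(G + 8) = -3*(-1 + A)/(8 + G))
k = 2199289/289 (k = (3*(1 - 1*(-9))/(8 + 9) - 89)² = (3*(1 + 9)/17 - 89)² = (3*(1/17)*10 - 89)² = (30/17 - 89)² = (-1483/17)² = 2199289/289 ≈ 7610.0)
k - 45345 = 2199289/289 - 45345 = -10905416/289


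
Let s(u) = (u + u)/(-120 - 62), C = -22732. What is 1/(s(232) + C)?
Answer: -91/2068844 ≈ -4.3986e-5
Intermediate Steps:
s(u) = -u/91 (s(u) = (2*u)/(-182) = (2*u)*(-1/182) = -u/91)
1/(s(232) + C) = 1/(-1/91*232 - 22732) = 1/(-232/91 - 22732) = 1/(-2068844/91) = -91/2068844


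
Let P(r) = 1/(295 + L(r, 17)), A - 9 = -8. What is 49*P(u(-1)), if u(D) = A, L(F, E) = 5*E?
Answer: 49/380 ≈ 0.12895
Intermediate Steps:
A = 1 (A = 9 - 8 = 1)
u(D) = 1
P(r) = 1/380 (P(r) = 1/(295 + 5*17) = 1/(295 + 85) = 1/380)
49*P(u(-1)) = 49*(1/380) = 49/380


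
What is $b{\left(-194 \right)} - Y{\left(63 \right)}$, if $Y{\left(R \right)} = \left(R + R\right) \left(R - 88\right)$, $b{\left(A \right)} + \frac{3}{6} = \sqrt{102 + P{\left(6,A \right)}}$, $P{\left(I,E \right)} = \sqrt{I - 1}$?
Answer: $\frac{6299}{2} + \sqrt{102 + \sqrt{5}} \approx 3159.7$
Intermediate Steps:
$P{\left(I,E \right)} = \sqrt{-1 + I}$
$b{\left(A \right)} = - \frac{1}{2} + \sqrt{102 + \sqrt{5}}$ ($b{\left(A \right)} = - \frac{1}{2} + \sqrt{102 + \sqrt{-1 + 6}} = - \frac{1}{2} + \sqrt{102 + \sqrt{5}}$)
$Y{\left(R \right)} = 2 R \left(-88 + R\right)$
$b{\left(-194 \right)} - Y{\left(63 \right)} = \left(- \frac{1}{2} + \sqrt{102 + \sqrt{5}}\right) - 2 \cdot 63 \left(-88 + 63\right) = \left(- \frac{1}{2} + \sqrt{102 + \sqrt{5}}\right) - 2 \cdot 63 \left(-25\right) = \left(- \frac{1}{2} + \sqrt{102 + \sqrt{5}}\right) - -3150 = \left(- \frac{1}{2} + \sqrt{102 + \sqrt{5}}\right) + 3150 = \frac{6299}{2} + \sqrt{102 + \sqrt{5}}$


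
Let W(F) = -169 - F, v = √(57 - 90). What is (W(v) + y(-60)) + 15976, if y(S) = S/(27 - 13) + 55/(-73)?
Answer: 8074802/511 - I*√33 ≈ 15802.0 - 5.7446*I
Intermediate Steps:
v = I*√33 (v = √(-33) = I*√33 ≈ 5.7446*I)
y(S) = -55/73 + S/14 (y(S) = S/14 + 55*(-1/73) = S*(1/14) - 55/73 = S/14 - 55/73 = -55/73 + S/14)
(W(v) + y(-60)) + 15976 = ((-169 - I*√33) + (-55/73 + (1/14)*(-60))) + 15976 = ((-169 - I*√33) + (-55/73 - 30/7)) + 15976 = ((-169 - I*√33) - 2575/511) + 15976 = (-88934/511 - I*√33) + 15976 = 8074802/511 - I*√33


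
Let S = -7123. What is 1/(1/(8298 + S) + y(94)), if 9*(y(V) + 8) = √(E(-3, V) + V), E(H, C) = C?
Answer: -894549825/6896079781 - 24851250*√47/6896079781 ≈ -0.15442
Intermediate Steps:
y(V) = -8 + √2*√V/9 (y(V) = -8 + √(V + V)/9 = -8 + √(2*V)/9 = -8 + (√2*√V)/9 = -8 + √2*√V/9)
1/(1/(8298 + S) + y(94)) = 1/(1/(8298 - 7123) + (-8 + √2*√94/9)) = 1/(1/1175 + (-8 + 2*√47/9)) = 1/(-9399/1175 + 2*√47/9)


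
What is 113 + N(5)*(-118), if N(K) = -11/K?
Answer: 1863/5 ≈ 372.60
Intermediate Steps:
113 + N(5)*(-118) = 113 - 11/5*(-118) = 113 + 1298/5 = 1863/5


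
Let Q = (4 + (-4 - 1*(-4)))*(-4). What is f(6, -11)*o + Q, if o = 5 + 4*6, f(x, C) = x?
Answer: 158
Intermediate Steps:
o = 29 (o = 5 + 24 = 29)
Q = -16 (Q = (4 + (-4 + 4))*(-4) = (4 + 0)*(-4) = 4*(-4) = -16)
f(6, -11)*o + Q = 6*29 - 16 = 174 - 16 = 158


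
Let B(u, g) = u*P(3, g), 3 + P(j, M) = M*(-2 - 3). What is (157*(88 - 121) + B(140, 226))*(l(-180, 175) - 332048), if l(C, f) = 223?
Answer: 54353266825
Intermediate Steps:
P(j, M) = -3 - 5*M (P(j, M) = -3 + M*(-2 - 3) = -3 + M*(-5) = -3 - 5*M)
B(u, g) = u*(-3 - 5*g)
(157*(88 - 121) + B(140, 226))*(l(-180, 175) - 332048) = (157*(88 - 121) - 1*140*(3 + 5*226))*(223 - 332048) = (157*(-33) - 1*140*(3 + 1130))*(-331825) = (-5181 - 1*140*1133)*(-331825) = (-5181 - 158620)*(-331825) = -163801*(-331825) = 54353266825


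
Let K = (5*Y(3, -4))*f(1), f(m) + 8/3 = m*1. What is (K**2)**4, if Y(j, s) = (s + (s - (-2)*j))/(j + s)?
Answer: 39062500000000/6561 ≈ 5.9537e+9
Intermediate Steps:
f(m) = -8/3 + m (f(m) = -8/3 + m*1 = -8/3 + m)
Y(j, s) = (2*j + 2*s)/(j + s) (Y(j, s) = (s + (s + 2*j))/(j + s) = (2*j + 2*s)/(j + s))
K = -50/3 (K = (5*2)*(-8/3 + 1) = 10*(-5/3) = -50/3 ≈ -16.667)
(K**2)**4 = ((-50/3)**2)**4 = (2500/9)**4 = 39062500000000/6561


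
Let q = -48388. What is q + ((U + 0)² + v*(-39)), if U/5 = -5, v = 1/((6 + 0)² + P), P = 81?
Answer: -143290/3 ≈ -47763.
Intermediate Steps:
v = 1/117 (v = 1/((6 + 0)² + 81) = 1/(6² + 81) = 1/(36 + 81) = 1/117 ≈ 0.0085470)
U = -25 (U = 5*(-5) = -25)
q + ((U + 0)² + v*(-39)) = -48388 + ((-25 + 0)² + (1/117)*(-39)) = -48388 + ((-25)² - ⅓) = -48388 + (625 - ⅓) = -48388 + 1874/3 = -143290/3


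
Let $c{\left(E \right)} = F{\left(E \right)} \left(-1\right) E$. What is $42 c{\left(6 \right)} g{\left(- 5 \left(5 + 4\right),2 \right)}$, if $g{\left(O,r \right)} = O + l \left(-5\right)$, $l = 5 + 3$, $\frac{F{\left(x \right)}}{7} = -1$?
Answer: $-149940$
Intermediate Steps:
$F{\left(x \right)} = -7$ ($F{\left(x \right)} = 7 \left(-1\right) = -7$)
$l = 8$
$c{\left(E \right)} = 7 E$ ($c{\left(E \right)} = \left(-7\right) \left(-1\right) E = 7 E$)
$g{\left(O,r \right)} = -40 + O$ ($g{\left(O,r \right)} = O + 8 \left(-5\right) = O - 40 = -40 + O$)
$42 c{\left(6 \right)} g{\left(- 5 \left(5 + 4\right),2 \right)} = 42 \cdot 7 \cdot 6 \left(-40 - 5 \left(5 + 4\right)\right) = 42 \cdot 42 \left(-40 - 45\right) = 1764 \left(-40 - 45\right) = 1764 \left(-85\right) = -149940$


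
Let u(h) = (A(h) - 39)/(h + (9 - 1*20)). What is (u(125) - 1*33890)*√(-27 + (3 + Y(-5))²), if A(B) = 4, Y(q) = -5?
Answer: -3863495*I*√23/114 ≈ -1.6253e+5*I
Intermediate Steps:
u(h) = -35/(-11 + h) (u(h) = (4 - 39)/(h + (9 - 1*20)) = -35/(h + (9 - 20)) = -35/(h - 11) = -35/(-11 + h))
(u(125) - 1*33890)*√(-27 + (3 + Y(-5))²) = (-35/(-11 + 125) - 1*33890)*√(-27 + (3 - 5)²) = (-35/114 - 33890)*√(-27 + (-2)²) = (-35*1/114 - 33890)*√(-27 + 4) = (-35/114 - 33890)*√(-23) = -3863495*I*√23/114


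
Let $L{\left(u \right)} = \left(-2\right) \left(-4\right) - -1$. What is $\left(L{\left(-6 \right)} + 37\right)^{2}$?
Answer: $2116$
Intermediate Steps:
$L{\left(u \right)} = 9$ ($L{\left(u \right)} = 8 + 1 = 9$)
$\left(L{\left(-6 \right)} + 37\right)^{2} = \left(9 + 37\right)^{2} = 46^{2} = 2116$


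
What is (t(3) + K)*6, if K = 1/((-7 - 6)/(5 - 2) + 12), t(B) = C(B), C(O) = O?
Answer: 432/23 ≈ 18.783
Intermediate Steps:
t(B) = B
K = 3/23 (K = 1/(-13/3 + 12) = 1/(23/3) = 3/23 ≈ 0.13043)
(t(3) + K)*6 = (3 + 3/23)*6 = (72/23)*6 = 432/23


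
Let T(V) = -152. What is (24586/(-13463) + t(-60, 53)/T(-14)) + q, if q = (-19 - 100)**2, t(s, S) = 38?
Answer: 762486365/53852 ≈ 14159.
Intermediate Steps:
q = 14161 (q = (-119)**2 = 14161)
(24586/(-13463) + t(-60, 53)/T(-14)) + q = (24586/(-13463) + 38/(-152)) + 14161 = (24586*(-1/13463) + 38*(-1/152)) + 14161 = (-24586/13463 - 1/4) + 14161 = -111807/53852 + 14161 = 762486365/53852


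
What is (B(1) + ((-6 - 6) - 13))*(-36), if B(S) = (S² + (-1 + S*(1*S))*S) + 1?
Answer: 828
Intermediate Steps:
B(S) = 1 + S² + S*(-1 + S²) (B(S) = (S² + (-1 + S*S)*S) + 1 = (S² + (-1 + S²)*S) + 1 = (S² + S*(-1 + S²)) + 1 = 1 + S² + S*(-1 + S²))
(B(1) + ((-6 - 6) - 13))*(-36) = ((1 + 1² + 1³ - 1*1) + ((-6 - 6) - 13))*(-36) = ((1 + 1 + 1 - 1) + (-12 - 13))*(-36) = (2 - 25)*(-36) = -23*(-36) = 828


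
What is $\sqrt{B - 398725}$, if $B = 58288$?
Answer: $i \sqrt{340437} \approx 583.47 i$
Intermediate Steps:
$\sqrt{B - 398725} = \sqrt{58288 - 398725} = \sqrt{-340437} = i \sqrt{340437}$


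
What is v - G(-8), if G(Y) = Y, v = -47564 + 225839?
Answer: 178283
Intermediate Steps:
v = 178275
v - G(-8) = 178275 - 1*(-8) = 178275 + 8 = 178283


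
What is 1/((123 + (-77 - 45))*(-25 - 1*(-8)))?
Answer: -1/17 ≈ -0.058824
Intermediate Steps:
1/((123 + (-77 - 45))*(-25 - 1*(-8))) = 1/((123 - 122)*(-25 + 8)) = 1/(1*(-17)) = 1/(-17) = -1/17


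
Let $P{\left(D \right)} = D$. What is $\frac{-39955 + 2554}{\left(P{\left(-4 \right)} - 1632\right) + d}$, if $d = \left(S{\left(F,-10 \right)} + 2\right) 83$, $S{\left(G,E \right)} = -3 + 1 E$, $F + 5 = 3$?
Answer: $\frac{37401}{2549} \approx 14.673$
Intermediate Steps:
$F = -2$ ($F = -5 + 3 = -2$)
$S{\left(G,E \right)} = -3 + E$
$d = -913$ ($d = \left(\left(-3 - 10\right) + 2\right) 83 = \left(-13 + 2\right) 83 = \left(-11\right) 83 = -913$)
$\frac{-39955 + 2554}{\left(P{\left(-4 \right)} - 1632\right) + d} = \frac{-39955 + 2554}{\left(-4 - 1632\right) - 913} = - \frac{37401}{\left(-4 - 1632\right) - 913} = - \frac{37401}{-1636 - 913} = - \frac{37401}{-2549} = \left(-37401\right) \left(- \frac{1}{2549}\right) = \frac{37401}{2549}$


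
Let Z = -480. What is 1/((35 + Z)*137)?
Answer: -1/60965 ≈ -1.6403e-5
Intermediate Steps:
1/((35 + Z)*137) = 1/((35 - 480)*137) = 1/(-445*137) = 1/(-60965) = -1/60965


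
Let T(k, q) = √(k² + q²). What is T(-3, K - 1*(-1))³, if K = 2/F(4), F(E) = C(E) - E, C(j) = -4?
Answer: 459*√17/64 ≈ 29.570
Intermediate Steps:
F(E) = -4 - E
K = -¼ (K = 2/(-4 - 1*4) = 2/(-4 - 4) = 2/(-8) = 2*(-⅛) = -¼ ≈ -0.25000)
T(-3, K - 1*(-1))³ = (√((-3)² + (-¼ - 1*(-1))²))³ = (√(9 + (-¼ + 1)²))³ = (√(9 + (¾)²))³ = (√(9 + 9/16))³ = (√(153/16))³ = (3*√17/4)³ = 459*√17/64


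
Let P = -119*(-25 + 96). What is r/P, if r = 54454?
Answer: -54454/8449 ≈ -6.4450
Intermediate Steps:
P = -8449 (P = -119*71 = -8449)
r/P = 54454/(-8449) = 54454*(-1/8449) = -54454/8449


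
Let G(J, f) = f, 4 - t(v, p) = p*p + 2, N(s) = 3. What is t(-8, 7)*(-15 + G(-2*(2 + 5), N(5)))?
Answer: 564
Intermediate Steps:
t(v, p) = 2 - p² (t(v, p) = 4 - (p*p + 2) = 4 - (p² + 2) = 4 - (2 + p²) = 4 + (-2 - p²) = 2 - p²)
t(-8, 7)*(-15 + G(-2*(2 + 5), N(5))) = (2 - 1*7²)*(-15 + 3) = (2 - 1*49)*(-12) = (2 - 49)*(-12) = -47*(-12) = 564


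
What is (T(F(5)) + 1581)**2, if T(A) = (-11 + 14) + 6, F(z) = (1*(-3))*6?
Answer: 2528100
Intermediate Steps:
F(z) = -18 (F(z) = -3*6 = -18)
T(A) = 9 (T(A) = 3 + 6 = 9)
(T(F(5)) + 1581)**2 = (9 + 1581)**2 = 1590**2 = 2528100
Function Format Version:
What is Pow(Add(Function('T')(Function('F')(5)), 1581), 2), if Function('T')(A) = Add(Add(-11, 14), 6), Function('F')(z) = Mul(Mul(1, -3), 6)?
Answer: 2528100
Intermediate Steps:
Function('F')(z) = -18 (Function('F')(z) = Mul(-3, 6) = -18)
Function('T')(A) = 9 (Function('T')(A) = Add(3, 6) = 9)
Pow(Add(Function('T')(Function('F')(5)), 1581), 2) = Pow(Add(9, 1581), 2) = Pow(1590, 2) = 2528100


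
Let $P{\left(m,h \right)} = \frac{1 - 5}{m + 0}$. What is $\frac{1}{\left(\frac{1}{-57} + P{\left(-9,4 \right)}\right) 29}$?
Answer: $\frac{171}{2117} \approx 0.080775$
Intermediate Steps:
$P{\left(m,h \right)} = - \frac{4}{m}$
$\frac{1}{\left(\frac{1}{-57} + P{\left(-9,4 \right)}\right) 29} = \frac{1}{\left(\frac{1}{-57} - \frac{4}{-9}\right) 29} = \frac{1}{\left(- \frac{1}{57} - - \frac{4}{9}\right) 29} = \frac{1}{\left(- \frac{1}{57} + \frac{4}{9}\right) 29} = \frac{1}{\frac{73}{171} \cdot 29} = \frac{1}{\frac{2117}{171}} = \frac{171}{2117}$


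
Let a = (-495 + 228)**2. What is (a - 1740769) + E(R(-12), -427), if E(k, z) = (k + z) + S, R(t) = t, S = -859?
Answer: -1670778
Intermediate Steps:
a = 71289 (a = (-267)**2 = 71289)
E(k, z) = -859 + k + z (E(k, z) = (k + z) - 859 = -859 + k + z)
(a - 1740769) + E(R(-12), -427) = (71289 - 1740769) + (-859 - 12 - 427) = -1669480 - 1298 = -1670778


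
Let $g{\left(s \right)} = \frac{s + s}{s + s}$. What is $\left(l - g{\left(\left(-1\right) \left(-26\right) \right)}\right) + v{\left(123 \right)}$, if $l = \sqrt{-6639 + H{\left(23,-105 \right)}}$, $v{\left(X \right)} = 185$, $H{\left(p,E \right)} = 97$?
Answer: $184 + i \sqrt{6542} \approx 184.0 + 80.883 i$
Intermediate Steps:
$g{\left(s \right)} = 1$ ($g{\left(s \right)} = \frac{2 s}{2 s} = 2 s \frac{1}{2 s} = 1$)
$l = i \sqrt{6542}$ ($l = \sqrt{-6639 + 97} = \sqrt{-6542} = i \sqrt{6542} \approx 80.883 i$)
$\left(l - g{\left(\left(-1\right) \left(-26\right) \right)}\right) + v{\left(123 \right)} = \left(i \sqrt{6542} - 1\right) + 185 = \left(-1 + i \sqrt{6542}\right) + 185 = 184 + i \sqrt{6542}$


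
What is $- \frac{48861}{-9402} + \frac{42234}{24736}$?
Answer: $\frac{133809147}{19380656} \approx 6.9043$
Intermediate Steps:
$- \frac{48861}{-9402} + \frac{42234}{24736} = \left(-48861\right) \left(- \frac{1}{9402}\right) + 42234 \cdot \frac{1}{24736} = \frac{16287}{3134} + \frac{21117}{12368} = \frac{133809147}{19380656}$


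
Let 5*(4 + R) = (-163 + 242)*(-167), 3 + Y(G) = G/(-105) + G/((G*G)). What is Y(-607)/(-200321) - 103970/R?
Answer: 6637161186822143/168696434908155 ≈ 39.344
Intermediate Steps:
Y(G) = -3 + 1/G - G/105 (Y(G) = -3 + (G/(-105) + G/((G*G))) = -3 + (G*(-1/105) + G/(G²)) = -3 + (-G/105 + G/G²) = -3 + (-G/105 + 1/G) = -3 + (1/G - G/105) = -3 + 1/G - G/105)
R = -13213/5 (R = -4 + ((-163 + 242)*(-167))/5 = -4 + (79*(-167))/5 = -4 + (⅕)*(-13193) = -4 - 13193/5 = -13213/5 ≈ -2642.6)
Y(-607)/(-200321) - 103970/R = (-3 + 1/(-607) - 1/105*(-607))/(-200321) - 103970/(-13213/5) = (-3 - 1/607 + 607/105)*(-1/200321) - 103970*(-5/13213) = (177139/63735)*(-1/200321) + 519850/13213 = -177139/12767458935 + 519850/13213 = 6637161186822143/168696434908155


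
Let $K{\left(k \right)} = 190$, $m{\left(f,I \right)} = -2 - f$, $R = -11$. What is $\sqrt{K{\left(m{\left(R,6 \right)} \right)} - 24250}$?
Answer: $2 i \sqrt{6015} \approx 155.11 i$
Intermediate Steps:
$\sqrt{K{\left(m{\left(R,6 \right)} \right)} - 24250} = \sqrt{190 - 24250} = \sqrt{-24060} = 2 i \sqrt{6015}$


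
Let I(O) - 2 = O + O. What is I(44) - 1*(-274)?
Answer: 364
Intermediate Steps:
I(O) = 2 + 2*O (I(O) = 2 + (O + O) = 2 + 2*O)
I(44) - 1*(-274) = (2 + 2*44) - 1*(-274) = (2 + 88) + 274 = 90 + 274 = 364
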